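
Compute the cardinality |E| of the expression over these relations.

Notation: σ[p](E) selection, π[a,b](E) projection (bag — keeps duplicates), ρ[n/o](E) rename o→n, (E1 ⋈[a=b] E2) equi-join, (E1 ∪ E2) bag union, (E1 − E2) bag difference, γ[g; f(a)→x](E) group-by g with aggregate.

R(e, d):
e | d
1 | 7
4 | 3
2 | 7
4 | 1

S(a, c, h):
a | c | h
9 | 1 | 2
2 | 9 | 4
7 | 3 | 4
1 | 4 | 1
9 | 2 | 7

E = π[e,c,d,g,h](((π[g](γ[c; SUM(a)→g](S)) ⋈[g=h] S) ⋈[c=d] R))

Subexpression sizes:
  S → 5
  γ[c; SUM(a)→g](S) → 5
  π[g](γ[c; SUM(a)→g](S)) → 5
  S → 5
  (π[g](γ[c; SUM(a)→g](S)) ⋈[g=h] S) → 3
  R → 4
  ((π[g](γ[c; SUM(a)→g](S)) ⋈[g=h] S) ⋈[c=d] R) → 1
  π[e,c,d,g,h](((π[g](γ[c; SUM(a)→g](S)) ⋈[g=h] S) ⋈[c=d] R)) → 1

|E| = 1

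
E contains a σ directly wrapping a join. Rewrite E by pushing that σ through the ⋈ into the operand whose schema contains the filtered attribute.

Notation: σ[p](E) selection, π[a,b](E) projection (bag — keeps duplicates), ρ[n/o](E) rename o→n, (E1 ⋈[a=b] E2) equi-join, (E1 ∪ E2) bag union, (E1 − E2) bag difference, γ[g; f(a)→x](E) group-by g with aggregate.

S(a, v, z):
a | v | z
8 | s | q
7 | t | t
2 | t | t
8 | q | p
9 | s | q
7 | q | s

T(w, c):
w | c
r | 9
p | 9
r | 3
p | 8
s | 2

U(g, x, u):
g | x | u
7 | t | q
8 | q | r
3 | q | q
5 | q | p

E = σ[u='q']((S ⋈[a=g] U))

σ filters on u, owned by the right side.
E' = (S ⋈[a=g] σ[u='q'](U))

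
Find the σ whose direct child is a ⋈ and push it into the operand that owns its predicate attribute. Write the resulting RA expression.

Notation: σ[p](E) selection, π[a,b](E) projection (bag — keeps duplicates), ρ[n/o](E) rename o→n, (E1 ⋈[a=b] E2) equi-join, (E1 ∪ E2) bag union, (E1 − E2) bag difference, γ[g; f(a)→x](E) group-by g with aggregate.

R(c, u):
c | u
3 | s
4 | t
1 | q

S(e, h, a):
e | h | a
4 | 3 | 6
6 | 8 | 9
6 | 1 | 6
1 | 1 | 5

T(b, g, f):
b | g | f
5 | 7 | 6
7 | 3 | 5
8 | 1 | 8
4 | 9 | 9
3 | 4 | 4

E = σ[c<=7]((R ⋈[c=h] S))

σ filters on c, owned by the left side.
E' = (σ[c<=7](R) ⋈[c=h] S)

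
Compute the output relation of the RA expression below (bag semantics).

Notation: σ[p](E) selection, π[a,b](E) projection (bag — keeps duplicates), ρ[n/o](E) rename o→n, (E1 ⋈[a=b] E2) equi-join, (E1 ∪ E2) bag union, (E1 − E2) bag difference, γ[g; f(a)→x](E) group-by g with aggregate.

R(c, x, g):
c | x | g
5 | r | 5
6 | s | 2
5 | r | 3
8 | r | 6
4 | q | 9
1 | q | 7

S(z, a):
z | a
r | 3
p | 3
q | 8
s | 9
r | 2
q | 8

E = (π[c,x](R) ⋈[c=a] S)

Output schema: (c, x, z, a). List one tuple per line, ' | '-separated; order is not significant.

Subexpression sizes:
  R → 6
  π[c,x](R) → 6
  S → 6
  (π[c,x](R) ⋈[c=a] S) → 2

== RESULT ==
c | x | z | a
8 | r | q | 8
8 | r | q | 8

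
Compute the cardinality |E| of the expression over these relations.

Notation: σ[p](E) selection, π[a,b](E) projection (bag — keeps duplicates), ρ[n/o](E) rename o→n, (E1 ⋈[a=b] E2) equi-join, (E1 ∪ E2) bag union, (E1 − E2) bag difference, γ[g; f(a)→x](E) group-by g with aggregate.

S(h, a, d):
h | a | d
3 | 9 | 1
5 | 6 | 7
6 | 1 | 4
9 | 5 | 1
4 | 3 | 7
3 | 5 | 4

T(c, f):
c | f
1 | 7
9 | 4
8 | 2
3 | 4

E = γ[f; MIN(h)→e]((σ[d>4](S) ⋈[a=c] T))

Subexpression sizes:
  S → 6
  σ[d>4](S) → 2
  T → 4
  (σ[d>4](S) ⋈[a=c] T) → 1
  γ[f; MIN(h)→e]((σ[d>4](S) ⋈[a=c] T)) → 1

|E| = 1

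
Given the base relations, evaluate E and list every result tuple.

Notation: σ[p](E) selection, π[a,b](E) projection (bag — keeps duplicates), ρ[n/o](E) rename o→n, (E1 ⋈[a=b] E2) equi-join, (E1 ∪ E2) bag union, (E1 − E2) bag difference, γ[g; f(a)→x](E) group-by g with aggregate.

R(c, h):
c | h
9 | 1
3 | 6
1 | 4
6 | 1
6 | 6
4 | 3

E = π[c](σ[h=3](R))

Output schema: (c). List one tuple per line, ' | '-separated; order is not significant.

Row counts bottom-up:
  R → 6
  σ[h=3](R) → 1
  π[c](σ[h=3](R)) → 1

== RESULT ==
c
4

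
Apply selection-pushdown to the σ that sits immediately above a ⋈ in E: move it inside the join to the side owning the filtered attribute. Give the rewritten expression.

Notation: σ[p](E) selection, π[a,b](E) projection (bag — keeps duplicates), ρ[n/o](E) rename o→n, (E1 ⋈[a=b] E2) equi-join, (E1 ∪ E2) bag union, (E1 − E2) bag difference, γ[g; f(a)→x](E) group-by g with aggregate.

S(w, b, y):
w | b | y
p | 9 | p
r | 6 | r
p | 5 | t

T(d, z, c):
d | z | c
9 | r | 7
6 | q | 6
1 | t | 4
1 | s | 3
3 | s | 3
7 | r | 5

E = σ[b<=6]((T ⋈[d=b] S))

σ filters on b, owned by the right side.
E' = (T ⋈[d=b] σ[b<=6](S))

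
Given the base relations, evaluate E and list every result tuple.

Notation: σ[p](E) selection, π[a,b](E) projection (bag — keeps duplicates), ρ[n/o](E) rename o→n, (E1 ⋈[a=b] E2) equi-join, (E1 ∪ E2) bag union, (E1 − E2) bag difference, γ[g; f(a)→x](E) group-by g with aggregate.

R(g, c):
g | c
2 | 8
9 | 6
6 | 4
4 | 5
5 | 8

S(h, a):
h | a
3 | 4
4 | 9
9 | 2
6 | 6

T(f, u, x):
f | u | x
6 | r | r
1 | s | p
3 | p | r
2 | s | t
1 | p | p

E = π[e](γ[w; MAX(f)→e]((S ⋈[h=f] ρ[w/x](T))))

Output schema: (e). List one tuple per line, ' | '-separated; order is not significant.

Stepwise |·|:
  S → 4
  T → 5
  ρ[w/x](T) → 5
  (S ⋈[h=f] ρ[w/x](T)) → 2
  γ[w; MAX(f)→e]((S ⋈[h=f] ρ[w/x](T))) → 1
  π[e](γ[w; MAX(f)→e]((S ⋈[h=f] ρ[w/x](T)))) → 1

== RESULT ==
e
6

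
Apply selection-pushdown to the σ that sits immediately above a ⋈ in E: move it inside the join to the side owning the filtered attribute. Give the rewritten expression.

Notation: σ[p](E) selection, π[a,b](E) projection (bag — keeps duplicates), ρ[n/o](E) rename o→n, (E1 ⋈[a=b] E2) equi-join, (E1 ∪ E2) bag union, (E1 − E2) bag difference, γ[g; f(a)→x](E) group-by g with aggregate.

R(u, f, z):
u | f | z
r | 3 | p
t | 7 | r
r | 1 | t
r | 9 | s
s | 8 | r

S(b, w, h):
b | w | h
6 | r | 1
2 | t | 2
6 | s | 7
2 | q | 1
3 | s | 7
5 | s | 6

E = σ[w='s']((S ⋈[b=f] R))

σ filters on w, owned by the left side.
E' = (σ[w='s'](S) ⋈[b=f] R)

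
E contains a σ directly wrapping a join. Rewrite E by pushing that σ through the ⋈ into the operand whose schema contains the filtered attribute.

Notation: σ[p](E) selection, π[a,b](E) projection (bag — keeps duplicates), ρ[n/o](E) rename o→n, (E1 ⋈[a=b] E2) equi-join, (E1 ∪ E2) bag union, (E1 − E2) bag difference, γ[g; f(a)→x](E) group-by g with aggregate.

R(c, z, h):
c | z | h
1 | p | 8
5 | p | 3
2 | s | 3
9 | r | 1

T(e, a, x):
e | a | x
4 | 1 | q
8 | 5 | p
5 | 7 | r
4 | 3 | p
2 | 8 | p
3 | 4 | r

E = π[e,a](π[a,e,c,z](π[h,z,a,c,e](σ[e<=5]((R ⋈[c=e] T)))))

σ filters on e, owned by the right side.
E' = π[e,a](π[a,e,c,z](π[h,z,a,c,e]((R ⋈[c=e] σ[e<=5](T)))))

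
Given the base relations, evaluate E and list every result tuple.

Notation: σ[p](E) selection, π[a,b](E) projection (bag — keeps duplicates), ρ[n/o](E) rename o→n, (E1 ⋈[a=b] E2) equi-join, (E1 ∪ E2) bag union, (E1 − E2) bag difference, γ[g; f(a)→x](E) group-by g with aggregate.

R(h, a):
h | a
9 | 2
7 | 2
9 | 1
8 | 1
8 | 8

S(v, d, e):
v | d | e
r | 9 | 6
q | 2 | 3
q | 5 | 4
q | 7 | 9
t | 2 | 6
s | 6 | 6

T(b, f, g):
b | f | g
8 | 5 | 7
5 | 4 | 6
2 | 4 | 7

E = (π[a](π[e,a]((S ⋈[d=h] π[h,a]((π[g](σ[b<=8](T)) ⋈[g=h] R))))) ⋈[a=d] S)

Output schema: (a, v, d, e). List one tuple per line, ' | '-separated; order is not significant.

Stepwise |·|:
  S → 6
  T → 3
  σ[b<=8](T) → 3
  π[g](σ[b<=8](T)) → 3
  R → 5
  (π[g](σ[b<=8](T)) ⋈[g=h] R) → 2
  π[h,a]((π[g](σ[b<=8](T)) ⋈[g=h] R)) → 2
  (S ⋈[d=h] π[h,a]((π[g](σ[b<=8](T)) ⋈[g=h] R))) → 2
  π[e,a]((S ⋈[d=h] π[h,a]((π[g](σ[b<=8](T)) ⋈[g=h] R)))) → 2
  π[a](π[e,a]((S ⋈[d=h] π[h,a]((π[g](σ[b<=8](T)) ⋈[g=h] R))))) → 2
  S → 6
  (π[a](π[e,a]((S ⋈[d=h] π[h,a]((π[g](σ[b<=8](T)) ⋈[g=h] R))))) ⋈[a=d] S) → 4

== RESULT ==
a | v | d | e
2 | q | 2 | 3
2 | q | 2 | 3
2 | t | 2 | 6
2 | t | 2 | 6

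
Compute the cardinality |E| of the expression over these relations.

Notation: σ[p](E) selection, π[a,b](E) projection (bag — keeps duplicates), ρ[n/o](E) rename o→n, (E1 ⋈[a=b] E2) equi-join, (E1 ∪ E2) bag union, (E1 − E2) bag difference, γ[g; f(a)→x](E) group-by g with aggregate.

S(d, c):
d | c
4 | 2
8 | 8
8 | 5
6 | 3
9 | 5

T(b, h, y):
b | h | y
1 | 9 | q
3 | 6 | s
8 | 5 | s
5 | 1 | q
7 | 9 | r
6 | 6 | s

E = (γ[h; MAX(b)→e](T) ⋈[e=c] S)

Per-node cardinality:
  T → 6
  γ[h; MAX(b)→e](T) → 4
  S → 5
  (γ[h; MAX(b)→e](T) ⋈[e=c] S) → 3

|E| = 3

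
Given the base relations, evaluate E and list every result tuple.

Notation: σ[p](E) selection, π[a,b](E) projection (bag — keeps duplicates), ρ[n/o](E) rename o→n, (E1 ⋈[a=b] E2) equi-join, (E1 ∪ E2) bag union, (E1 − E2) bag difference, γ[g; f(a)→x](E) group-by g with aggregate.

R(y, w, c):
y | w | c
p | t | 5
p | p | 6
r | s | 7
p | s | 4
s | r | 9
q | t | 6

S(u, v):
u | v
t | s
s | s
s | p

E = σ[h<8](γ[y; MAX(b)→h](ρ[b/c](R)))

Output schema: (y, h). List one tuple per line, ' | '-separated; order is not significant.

Row counts bottom-up:
  R → 6
  ρ[b/c](R) → 6
  γ[y; MAX(b)→h](ρ[b/c](R)) → 4
  σ[h<8](γ[y; MAX(b)→h](ρ[b/c](R))) → 3

== RESULT ==
y | h
p | 6
q | 6
r | 7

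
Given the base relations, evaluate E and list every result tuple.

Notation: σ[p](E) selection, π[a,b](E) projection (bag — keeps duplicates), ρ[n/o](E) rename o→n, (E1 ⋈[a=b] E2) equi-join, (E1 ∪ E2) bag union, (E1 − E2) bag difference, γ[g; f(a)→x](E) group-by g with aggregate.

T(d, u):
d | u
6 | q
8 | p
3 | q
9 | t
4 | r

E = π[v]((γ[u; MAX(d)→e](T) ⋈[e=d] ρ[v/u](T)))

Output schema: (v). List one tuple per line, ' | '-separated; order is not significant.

Subexpression sizes:
  T → 5
  γ[u; MAX(d)→e](T) → 4
  T → 5
  ρ[v/u](T) → 5
  (γ[u; MAX(d)→e](T) ⋈[e=d] ρ[v/u](T)) → 4
  π[v]((γ[u; MAX(d)→e](T) ⋈[e=d] ρ[v/u](T))) → 4

== RESULT ==
v
p
q
r
t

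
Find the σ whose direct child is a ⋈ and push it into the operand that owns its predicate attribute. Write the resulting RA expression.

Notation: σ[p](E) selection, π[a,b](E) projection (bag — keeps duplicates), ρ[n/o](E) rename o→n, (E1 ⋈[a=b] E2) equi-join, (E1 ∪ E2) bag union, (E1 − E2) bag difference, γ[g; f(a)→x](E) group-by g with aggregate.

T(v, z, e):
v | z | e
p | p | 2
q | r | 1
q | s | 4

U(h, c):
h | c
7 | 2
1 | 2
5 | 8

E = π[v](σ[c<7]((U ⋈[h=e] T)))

σ filters on c, owned by the left side.
E' = π[v]((σ[c<7](U) ⋈[h=e] T))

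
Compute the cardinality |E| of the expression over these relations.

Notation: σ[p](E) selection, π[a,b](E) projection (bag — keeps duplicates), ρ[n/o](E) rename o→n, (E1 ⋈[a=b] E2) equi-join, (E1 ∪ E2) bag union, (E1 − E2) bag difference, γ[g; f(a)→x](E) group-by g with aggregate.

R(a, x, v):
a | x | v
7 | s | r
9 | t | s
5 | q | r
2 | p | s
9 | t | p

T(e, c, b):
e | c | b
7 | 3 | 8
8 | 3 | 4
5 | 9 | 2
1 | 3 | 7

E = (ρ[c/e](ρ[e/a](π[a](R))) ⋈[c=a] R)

Per-node cardinality:
  R → 5
  π[a](R) → 5
  ρ[e/a](π[a](R)) → 5
  ρ[c/e](ρ[e/a](π[a](R))) → 5
  R → 5
  (ρ[c/e](ρ[e/a](π[a](R))) ⋈[c=a] R) → 7

|E| = 7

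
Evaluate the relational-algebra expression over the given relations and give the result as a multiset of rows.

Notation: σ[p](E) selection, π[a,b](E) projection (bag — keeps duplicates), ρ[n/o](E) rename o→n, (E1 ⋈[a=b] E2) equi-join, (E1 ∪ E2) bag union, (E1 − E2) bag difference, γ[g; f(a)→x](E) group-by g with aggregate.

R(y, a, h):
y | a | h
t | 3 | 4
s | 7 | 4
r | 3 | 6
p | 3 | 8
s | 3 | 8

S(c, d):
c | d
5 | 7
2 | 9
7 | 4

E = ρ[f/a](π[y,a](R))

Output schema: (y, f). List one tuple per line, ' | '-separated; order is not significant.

Stepwise |·|:
  R → 5
  π[y,a](R) → 5
  ρ[f/a](π[y,a](R)) → 5

== RESULT ==
y | f
p | 3
r | 3
s | 3
s | 7
t | 3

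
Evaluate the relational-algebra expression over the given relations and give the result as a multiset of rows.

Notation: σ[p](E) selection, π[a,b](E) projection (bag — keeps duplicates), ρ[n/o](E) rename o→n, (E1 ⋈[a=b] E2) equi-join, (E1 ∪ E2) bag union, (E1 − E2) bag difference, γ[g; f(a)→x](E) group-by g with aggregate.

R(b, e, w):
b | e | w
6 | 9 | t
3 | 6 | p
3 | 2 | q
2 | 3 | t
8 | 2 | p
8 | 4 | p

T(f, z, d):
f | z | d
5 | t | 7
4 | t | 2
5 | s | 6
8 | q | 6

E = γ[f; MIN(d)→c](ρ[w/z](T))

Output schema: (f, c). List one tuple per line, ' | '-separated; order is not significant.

Subexpression sizes:
  T → 4
  ρ[w/z](T) → 4
  γ[f; MIN(d)→c](ρ[w/z](T)) → 3

== RESULT ==
f | c
4 | 2
5 | 6
8 | 6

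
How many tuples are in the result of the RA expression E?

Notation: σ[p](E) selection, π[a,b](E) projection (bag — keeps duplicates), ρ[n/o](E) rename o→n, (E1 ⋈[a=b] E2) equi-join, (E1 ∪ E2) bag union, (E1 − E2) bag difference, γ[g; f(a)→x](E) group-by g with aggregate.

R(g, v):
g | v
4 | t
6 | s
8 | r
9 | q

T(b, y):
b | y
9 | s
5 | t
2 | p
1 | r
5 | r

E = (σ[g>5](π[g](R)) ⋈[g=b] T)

Row counts bottom-up:
  R → 4
  π[g](R) → 4
  σ[g>5](π[g](R)) → 3
  T → 5
  (σ[g>5](π[g](R)) ⋈[g=b] T) → 1

|E| = 1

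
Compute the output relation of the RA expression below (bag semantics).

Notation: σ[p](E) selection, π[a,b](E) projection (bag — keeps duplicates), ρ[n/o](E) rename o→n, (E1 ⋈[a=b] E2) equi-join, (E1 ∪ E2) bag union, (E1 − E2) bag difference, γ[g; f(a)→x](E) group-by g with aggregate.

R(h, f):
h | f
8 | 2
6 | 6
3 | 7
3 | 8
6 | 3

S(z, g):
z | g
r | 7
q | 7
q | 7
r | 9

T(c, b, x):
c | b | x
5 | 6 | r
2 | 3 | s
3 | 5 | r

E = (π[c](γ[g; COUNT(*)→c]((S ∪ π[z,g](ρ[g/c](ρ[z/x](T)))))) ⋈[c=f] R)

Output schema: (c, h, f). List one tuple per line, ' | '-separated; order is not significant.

Stepwise |·|:
  S → 4
  T → 3
  ρ[z/x](T) → 3
  ρ[g/c](ρ[z/x](T)) → 3
  π[z,g](ρ[g/c](ρ[z/x](T))) → 3
  (S ∪ π[z,g](ρ[g/c](ρ[z/x](T)))) → 7
  γ[g; COUNT(*)→c]((S ∪ π[z,g](ρ[g/c](ρ[z/x](T))))) → 5
  π[c](γ[g; COUNT(*)→c]((S ∪ π[z,g](ρ[g/c](ρ[z/x](T)))))) → 5
  R → 5
  (π[c](γ[g; COUNT(*)→c]((S ∪ π[z,g](ρ[g/c](ρ[z/x](T)))))) ⋈[c=f] R) → 1

== RESULT ==
c | h | f
3 | 6 | 3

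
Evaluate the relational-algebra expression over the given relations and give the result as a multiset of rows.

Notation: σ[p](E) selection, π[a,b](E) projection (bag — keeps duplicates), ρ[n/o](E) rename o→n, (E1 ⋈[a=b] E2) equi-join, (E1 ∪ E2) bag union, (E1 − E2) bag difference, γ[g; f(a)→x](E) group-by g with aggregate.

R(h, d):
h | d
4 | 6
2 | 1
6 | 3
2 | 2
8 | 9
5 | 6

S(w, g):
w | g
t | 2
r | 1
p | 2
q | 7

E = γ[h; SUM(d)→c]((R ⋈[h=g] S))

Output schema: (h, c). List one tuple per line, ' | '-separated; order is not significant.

Subexpression sizes:
  R → 6
  S → 4
  (R ⋈[h=g] S) → 4
  γ[h; SUM(d)→c]((R ⋈[h=g] S)) → 1

== RESULT ==
h | c
2 | 6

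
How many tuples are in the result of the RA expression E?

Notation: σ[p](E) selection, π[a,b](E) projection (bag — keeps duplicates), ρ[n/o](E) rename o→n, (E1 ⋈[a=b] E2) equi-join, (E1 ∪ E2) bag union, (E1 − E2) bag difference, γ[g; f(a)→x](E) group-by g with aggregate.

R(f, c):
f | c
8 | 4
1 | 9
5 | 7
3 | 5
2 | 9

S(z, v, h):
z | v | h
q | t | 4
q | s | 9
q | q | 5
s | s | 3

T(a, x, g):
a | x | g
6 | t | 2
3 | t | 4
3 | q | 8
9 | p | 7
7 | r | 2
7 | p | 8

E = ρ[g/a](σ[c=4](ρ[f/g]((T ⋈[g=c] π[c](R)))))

Subexpression sizes:
  T → 6
  R → 5
  π[c](R) → 5
  (T ⋈[g=c] π[c](R)) → 2
  ρ[f/g]((T ⋈[g=c] π[c](R))) → 2
  σ[c=4](ρ[f/g]((T ⋈[g=c] π[c](R)))) → 1
  ρ[g/a](σ[c=4](ρ[f/g]((T ⋈[g=c] π[c](R))))) → 1

|E| = 1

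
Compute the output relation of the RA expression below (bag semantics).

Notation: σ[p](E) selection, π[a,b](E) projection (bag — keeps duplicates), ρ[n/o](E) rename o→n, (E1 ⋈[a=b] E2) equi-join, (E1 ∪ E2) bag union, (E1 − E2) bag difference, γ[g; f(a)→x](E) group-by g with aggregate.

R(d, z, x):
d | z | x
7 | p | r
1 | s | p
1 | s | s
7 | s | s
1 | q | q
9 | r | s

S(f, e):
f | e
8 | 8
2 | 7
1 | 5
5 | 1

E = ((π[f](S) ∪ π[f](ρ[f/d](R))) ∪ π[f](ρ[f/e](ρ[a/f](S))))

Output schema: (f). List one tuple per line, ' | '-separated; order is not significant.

Subexpression sizes:
  S → 4
  π[f](S) → 4
  R → 6
  ρ[f/d](R) → 6
  π[f](ρ[f/d](R)) → 6
  (π[f](S) ∪ π[f](ρ[f/d](R))) → 10
  S → 4
  ρ[a/f](S) → 4
  ρ[f/e](ρ[a/f](S)) → 4
  π[f](ρ[f/e](ρ[a/f](S))) → 4
  ((π[f](S) ∪ π[f](ρ[f/d](R))) ∪ π[f](ρ[f/e](ρ[a/f](S)))) → 14

== RESULT ==
f
1
1
1
1
1
2
5
5
7
7
7
8
8
9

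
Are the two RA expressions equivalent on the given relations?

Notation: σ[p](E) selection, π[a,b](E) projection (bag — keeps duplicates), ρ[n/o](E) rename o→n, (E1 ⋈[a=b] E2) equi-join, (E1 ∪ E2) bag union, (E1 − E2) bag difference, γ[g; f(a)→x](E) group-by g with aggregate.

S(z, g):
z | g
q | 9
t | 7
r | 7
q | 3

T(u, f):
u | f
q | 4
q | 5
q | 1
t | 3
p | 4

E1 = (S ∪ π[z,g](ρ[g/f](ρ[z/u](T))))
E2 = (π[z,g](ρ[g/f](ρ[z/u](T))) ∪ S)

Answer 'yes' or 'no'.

E1 subexpression sizes:
  S → 4
  T → 5
  ρ[z/u](T) → 5
  ρ[g/f](ρ[z/u](T)) → 5
  π[z,g](ρ[g/f](ρ[z/u](T))) → 5
  (S ∪ π[z,g](ρ[g/f](ρ[z/u](T)))) → 9
E2 subexpression sizes:
  T → 5
  ρ[z/u](T) → 5
  ρ[g/f](ρ[z/u](T)) → 5
  π[z,g](ρ[g/f](ρ[z/u](T))) → 5
  S → 4
  (π[z,g](ρ[g/f](ρ[z/u](T))) ∪ S) → 9

E1 and E2 produce the same multiset:
z | g
p | 4
q | 1
q | 3
q | 4
q | 5
q | 9
r | 7
t | 3
t | 7

yes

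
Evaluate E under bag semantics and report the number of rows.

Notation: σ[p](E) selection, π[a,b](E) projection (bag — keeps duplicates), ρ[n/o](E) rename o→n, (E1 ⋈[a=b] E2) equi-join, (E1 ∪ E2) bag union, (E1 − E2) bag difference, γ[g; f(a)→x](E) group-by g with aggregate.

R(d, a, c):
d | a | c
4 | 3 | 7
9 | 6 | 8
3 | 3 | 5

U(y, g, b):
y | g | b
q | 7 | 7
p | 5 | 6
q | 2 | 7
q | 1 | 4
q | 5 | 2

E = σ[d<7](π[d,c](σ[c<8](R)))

Stepwise |·|:
  R → 3
  σ[c<8](R) → 2
  π[d,c](σ[c<8](R)) → 2
  σ[d<7](π[d,c](σ[c<8](R))) → 2

|E| = 2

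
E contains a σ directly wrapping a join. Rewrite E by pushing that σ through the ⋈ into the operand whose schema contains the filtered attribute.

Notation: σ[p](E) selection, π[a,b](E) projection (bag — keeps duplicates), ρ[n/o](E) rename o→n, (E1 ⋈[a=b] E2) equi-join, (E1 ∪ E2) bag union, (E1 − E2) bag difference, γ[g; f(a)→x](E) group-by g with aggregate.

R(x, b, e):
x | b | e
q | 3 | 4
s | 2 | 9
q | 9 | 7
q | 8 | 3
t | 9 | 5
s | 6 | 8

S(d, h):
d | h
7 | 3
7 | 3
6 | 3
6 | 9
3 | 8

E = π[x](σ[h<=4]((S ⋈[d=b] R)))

σ filters on h, owned by the left side.
E' = π[x]((σ[h<=4](S) ⋈[d=b] R))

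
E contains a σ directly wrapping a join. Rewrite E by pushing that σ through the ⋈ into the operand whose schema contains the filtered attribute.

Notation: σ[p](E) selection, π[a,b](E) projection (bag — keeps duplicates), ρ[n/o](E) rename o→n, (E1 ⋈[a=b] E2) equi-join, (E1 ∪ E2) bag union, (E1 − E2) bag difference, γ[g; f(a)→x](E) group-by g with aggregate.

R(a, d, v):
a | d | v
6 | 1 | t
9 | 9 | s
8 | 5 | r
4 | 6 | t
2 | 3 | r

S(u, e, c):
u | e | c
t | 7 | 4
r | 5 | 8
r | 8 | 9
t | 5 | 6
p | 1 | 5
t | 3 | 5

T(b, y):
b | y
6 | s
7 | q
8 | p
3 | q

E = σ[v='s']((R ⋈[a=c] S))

σ filters on v, owned by the left side.
E' = (σ[v='s'](R) ⋈[a=c] S)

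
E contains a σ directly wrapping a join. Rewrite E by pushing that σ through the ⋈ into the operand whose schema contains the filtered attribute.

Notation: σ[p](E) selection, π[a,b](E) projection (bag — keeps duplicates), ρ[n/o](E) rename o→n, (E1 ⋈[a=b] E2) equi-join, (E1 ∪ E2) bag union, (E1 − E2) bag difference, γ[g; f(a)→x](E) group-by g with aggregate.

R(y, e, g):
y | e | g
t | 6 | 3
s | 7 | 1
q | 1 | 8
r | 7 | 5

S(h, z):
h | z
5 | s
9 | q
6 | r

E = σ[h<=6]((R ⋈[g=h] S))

σ filters on h, owned by the right side.
E' = (R ⋈[g=h] σ[h<=6](S))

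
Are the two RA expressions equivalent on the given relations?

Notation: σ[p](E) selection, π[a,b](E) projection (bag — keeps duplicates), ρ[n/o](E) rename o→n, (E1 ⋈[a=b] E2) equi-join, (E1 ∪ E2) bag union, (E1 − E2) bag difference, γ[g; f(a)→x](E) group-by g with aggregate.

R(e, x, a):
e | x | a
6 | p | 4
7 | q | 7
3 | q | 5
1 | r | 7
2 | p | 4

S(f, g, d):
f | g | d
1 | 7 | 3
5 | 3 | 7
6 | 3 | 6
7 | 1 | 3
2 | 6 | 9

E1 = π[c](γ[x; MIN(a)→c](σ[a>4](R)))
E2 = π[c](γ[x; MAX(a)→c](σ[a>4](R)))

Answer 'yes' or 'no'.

E1 per-node cardinality:
  R → 5
  σ[a>4](R) → 3
  γ[x; MIN(a)→c](σ[a>4](R)) → 2
  π[c](γ[x; MIN(a)→c](σ[a>4](R))) → 2
E2 per-node cardinality:
  R → 5
  σ[a>4](R) → 3
  γ[x; MAX(a)→c](σ[a>4](R)) → 2
  π[c](γ[x; MAX(a)→c](σ[a>4](R))) → 2

E1 result:
c
5
7
E2 result:
c
7
7
Witness: (7,) appears 1× in E1 but 2× in E2.

no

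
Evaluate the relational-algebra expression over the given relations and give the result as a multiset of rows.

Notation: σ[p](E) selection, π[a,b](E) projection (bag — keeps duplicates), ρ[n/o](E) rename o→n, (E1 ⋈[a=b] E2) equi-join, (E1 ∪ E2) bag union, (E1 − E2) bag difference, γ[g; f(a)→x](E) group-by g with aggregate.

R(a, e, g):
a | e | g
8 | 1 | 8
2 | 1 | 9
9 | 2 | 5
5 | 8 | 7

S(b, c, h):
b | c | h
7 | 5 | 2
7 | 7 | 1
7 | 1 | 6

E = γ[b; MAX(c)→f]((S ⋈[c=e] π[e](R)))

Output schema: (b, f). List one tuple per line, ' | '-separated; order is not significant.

Row counts bottom-up:
  S → 3
  R → 4
  π[e](R) → 4
  (S ⋈[c=e] π[e](R)) → 2
  γ[b; MAX(c)→f]((S ⋈[c=e] π[e](R))) → 1

== RESULT ==
b | f
7 | 1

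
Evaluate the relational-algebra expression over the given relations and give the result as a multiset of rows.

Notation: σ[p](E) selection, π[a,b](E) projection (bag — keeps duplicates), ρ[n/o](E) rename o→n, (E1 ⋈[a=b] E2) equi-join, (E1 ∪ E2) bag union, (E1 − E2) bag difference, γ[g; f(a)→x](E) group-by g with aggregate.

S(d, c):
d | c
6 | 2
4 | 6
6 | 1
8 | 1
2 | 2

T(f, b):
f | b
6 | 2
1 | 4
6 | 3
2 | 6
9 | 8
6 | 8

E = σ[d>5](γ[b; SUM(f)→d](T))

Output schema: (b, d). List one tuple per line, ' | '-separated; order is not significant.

Per-node cardinality:
  T → 6
  γ[b; SUM(f)→d](T) → 5
  σ[d>5](γ[b; SUM(f)→d](T)) → 3

== RESULT ==
b | d
2 | 6
3 | 6
8 | 15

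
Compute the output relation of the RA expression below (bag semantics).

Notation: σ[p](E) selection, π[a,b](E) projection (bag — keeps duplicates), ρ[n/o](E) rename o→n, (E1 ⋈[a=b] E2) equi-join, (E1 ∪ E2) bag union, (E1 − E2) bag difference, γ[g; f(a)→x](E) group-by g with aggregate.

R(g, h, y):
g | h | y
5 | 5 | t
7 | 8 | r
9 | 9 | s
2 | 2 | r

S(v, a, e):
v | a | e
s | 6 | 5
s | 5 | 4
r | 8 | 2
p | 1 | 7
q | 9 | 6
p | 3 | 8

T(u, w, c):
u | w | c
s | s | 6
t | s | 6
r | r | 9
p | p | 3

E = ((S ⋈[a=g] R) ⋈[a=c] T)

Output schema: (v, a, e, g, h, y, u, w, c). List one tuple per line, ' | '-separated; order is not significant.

Row counts bottom-up:
  S → 6
  R → 4
  (S ⋈[a=g] R) → 2
  T → 4
  ((S ⋈[a=g] R) ⋈[a=c] T) → 1

== RESULT ==
v | a | e | g | h | y | u | w | c
q | 9 | 6 | 9 | 9 | s | r | r | 9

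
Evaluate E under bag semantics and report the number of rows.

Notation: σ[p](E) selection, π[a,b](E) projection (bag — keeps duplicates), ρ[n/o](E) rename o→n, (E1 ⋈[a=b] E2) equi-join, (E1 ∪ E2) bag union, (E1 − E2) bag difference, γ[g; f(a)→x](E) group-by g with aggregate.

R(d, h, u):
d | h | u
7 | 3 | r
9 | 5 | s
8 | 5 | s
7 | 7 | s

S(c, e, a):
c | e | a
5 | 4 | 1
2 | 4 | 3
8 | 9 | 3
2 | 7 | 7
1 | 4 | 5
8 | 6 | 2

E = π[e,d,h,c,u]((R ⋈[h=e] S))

Row counts bottom-up:
  R → 4
  S → 6
  (R ⋈[h=e] S) → 1
  π[e,d,h,c,u]((R ⋈[h=e] S)) → 1

|E| = 1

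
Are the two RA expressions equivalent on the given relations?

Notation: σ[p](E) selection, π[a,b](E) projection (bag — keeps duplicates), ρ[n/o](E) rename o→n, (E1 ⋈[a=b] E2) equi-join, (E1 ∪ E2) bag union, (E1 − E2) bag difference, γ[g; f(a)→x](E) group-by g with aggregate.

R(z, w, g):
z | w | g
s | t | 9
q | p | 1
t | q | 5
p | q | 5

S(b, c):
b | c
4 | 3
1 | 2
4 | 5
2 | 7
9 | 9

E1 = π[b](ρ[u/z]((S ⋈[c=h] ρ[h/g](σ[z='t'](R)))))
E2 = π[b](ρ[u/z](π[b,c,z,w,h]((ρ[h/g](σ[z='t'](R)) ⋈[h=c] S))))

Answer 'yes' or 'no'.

E1 per-node cardinality:
  S → 5
  R → 4
  σ[z='t'](R) → 1
  ρ[h/g](σ[z='t'](R)) → 1
  (S ⋈[c=h] ρ[h/g](σ[z='t'](R))) → 1
  ρ[u/z]((S ⋈[c=h] ρ[h/g](σ[z='t'](R)))) → 1
  π[b](ρ[u/z]((S ⋈[c=h] ρ[h/g](σ[z='t'](R))))) → 1
E2 per-node cardinality:
  R → 4
  σ[z='t'](R) → 1
  ρ[h/g](σ[z='t'](R)) → 1
  S → 5
  (ρ[h/g](σ[z='t'](R)) ⋈[h=c] S) → 1
  π[b,c,z,w,h]((ρ[h/g](σ[z='t'](R)) ⋈[h=c] S)) → 1
  ρ[u/z](π[b,c,z,w,h]((ρ[h/g](σ[z='t'](R)) ⋈[h=c] S))) → 1
  π[b](ρ[u/z](π[b,c,z,w,h]((ρ[h/g](σ[z='t'](R)) ⋈[h=c] S)))) → 1

E1 and E2 produce the same multiset:
b
4

yes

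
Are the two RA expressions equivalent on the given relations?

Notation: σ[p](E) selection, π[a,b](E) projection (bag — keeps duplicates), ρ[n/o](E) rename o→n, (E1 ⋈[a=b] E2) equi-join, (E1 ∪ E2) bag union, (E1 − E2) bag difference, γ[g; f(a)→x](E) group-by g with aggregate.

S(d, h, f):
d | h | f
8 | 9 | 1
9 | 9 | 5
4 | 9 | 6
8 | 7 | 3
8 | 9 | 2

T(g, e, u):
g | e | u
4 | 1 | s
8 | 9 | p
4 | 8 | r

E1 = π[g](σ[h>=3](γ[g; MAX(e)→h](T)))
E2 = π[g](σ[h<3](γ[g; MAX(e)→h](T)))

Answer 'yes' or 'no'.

E1 row counts bottom-up:
  T → 3
  γ[g; MAX(e)→h](T) → 2
  σ[h>=3](γ[g; MAX(e)→h](T)) → 2
  π[g](σ[h>=3](γ[g; MAX(e)→h](T))) → 2
E2 row counts bottom-up:
  T → 3
  γ[g; MAX(e)→h](T) → 2
  σ[h<3](γ[g; MAX(e)→h](T)) → 0
  π[g](σ[h<3](γ[g; MAX(e)→h](T))) → 0

E1 result:
g
4
8
E2 result:
g
(0 rows)
Witness: (8,) appears 1× in E1 but 0× in E2.

no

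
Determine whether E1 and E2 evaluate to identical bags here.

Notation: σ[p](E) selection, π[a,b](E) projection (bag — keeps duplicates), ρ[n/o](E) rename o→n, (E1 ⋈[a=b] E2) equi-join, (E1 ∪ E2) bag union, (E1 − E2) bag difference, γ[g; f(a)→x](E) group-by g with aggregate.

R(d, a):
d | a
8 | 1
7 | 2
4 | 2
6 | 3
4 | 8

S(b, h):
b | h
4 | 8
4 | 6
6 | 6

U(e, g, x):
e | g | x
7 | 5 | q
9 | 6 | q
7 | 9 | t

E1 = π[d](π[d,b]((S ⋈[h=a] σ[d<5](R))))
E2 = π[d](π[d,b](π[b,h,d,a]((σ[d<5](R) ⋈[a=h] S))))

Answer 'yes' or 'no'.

E1 subexpression sizes:
  S → 3
  R → 5
  σ[d<5](R) → 2
  (S ⋈[h=a] σ[d<5](R)) → 1
  π[d,b]((S ⋈[h=a] σ[d<5](R))) → 1
  π[d](π[d,b]((S ⋈[h=a] σ[d<5](R)))) → 1
E2 subexpression sizes:
  R → 5
  σ[d<5](R) → 2
  S → 3
  (σ[d<5](R) ⋈[a=h] S) → 1
  π[b,h,d,a]((σ[d<5](R) ⋈[a=h] S)) → 1
  π[d,b](π[b,h,d,a]((σ[d<5](R) ⋈[a=h] S))) → 1
  π[d](π[d,b](π[b,h,d,a]((σ[d<5](R) ⋈[a=h] S)))) → 1

E1 and E2 produce the same multiset:
d
4

yes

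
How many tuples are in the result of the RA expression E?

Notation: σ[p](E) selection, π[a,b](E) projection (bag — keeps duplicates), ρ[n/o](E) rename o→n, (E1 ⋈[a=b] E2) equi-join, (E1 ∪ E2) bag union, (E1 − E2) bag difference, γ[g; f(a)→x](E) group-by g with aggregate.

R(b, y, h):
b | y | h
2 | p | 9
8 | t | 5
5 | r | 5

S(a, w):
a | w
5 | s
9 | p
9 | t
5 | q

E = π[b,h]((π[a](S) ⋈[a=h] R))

Stepwise |·|:
  S → 4
  π[a](S) → 4
  R → 3
  (π[a](S) ⋈[a=h] R) → 6
  π[b,h]((π[a](S) ⋈[a=h] R)) → 6

|E| = 6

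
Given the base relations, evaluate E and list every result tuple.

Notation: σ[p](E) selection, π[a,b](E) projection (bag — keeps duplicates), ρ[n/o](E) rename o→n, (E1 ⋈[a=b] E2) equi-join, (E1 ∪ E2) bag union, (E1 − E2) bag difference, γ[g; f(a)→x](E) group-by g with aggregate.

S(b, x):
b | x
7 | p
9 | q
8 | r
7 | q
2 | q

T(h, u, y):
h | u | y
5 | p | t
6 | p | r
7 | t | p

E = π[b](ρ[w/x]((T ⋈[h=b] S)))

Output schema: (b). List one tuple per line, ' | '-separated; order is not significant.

Row counts bottom-up:
  T → 3
  S → 5
  (T ⋈[h=b] S) → 2
  ρ[w/x]((T ⋈[h=b] S)) → 2
  π[b](ρ[w/x]((T ⋈[h=b] S))) → 2

== RESULT ==
b
7
7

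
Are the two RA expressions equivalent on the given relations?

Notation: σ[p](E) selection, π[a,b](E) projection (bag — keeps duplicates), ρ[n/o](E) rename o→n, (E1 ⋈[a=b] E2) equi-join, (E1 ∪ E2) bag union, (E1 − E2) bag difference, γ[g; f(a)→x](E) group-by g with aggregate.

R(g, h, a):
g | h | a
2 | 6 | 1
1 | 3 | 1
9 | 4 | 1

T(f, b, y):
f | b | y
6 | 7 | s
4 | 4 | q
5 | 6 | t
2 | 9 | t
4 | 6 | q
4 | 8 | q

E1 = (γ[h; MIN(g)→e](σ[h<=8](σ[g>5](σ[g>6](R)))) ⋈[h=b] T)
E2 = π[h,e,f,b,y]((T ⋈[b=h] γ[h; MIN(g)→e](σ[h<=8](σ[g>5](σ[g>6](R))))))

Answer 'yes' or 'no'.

E1 row counts bottom-up:
  R → 3
  σ[g>6](R) → 1
  σ[g>5](σ[g>6](R)) → 1
  σ[h<=8](σ[g>5](σ[g>6](R))) → 1
  γ[h; MIN(g)→e](σ[h<=8](σ[g>5](σ[g>6](R)))) → 1
  T → 6
  (γ[h; MIN(g)→e](σ[h<=8](σ[g>5](σ[g>6](R)))) ⋈[h=b] T) → 1
E2 row counts bottom-up:
  T → 6
  R → 3
  σ[g>6](R) → 1
  σ[g>5](σ[g>6](R)) → 1
  σ[h<=8](σ[g>5](σ[g>6](R))) → 1
  γ[h; MIN(g)→e](σ[h<=8](σ[g>5](σ[g>6](R)))) → 1
  (T ⋈[b=h] γ[h; MIN(g)→e](σ[h<=8](σ[g>5](σ[g>6](R))))) → 1
  π[h,e,f,b,y]((T ⋈[b=h] γ[h; MIN(g)→e](σ[h<=8](σ[g>5](σ[g>6](R)))))) → 1

E1 and E2 produce the same multiset:
h | e | f | b | y
4 | 9 | 4 | 4 | q

yes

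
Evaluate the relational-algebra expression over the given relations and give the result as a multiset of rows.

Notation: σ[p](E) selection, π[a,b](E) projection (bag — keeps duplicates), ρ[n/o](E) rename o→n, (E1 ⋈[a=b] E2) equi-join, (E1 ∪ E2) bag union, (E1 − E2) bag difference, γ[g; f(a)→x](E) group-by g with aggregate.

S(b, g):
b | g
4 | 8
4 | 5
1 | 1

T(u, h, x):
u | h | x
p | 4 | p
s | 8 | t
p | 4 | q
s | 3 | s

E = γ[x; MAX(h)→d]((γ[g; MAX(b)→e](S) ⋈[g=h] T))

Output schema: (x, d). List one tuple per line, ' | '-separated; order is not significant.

Per-node cardinality:
  S → 3
  γ[g; MAX(b)→e](S) → 3
  T → 4
  (γ[g; MAX(b)→e](S) ⋈[g=h] T) → 1
  γ[x; MAX(h)→d]((γ[g; MAX(b)→e](S) ⋈[g=h] T)) → 1

== RESULT ==
x | d
t | 8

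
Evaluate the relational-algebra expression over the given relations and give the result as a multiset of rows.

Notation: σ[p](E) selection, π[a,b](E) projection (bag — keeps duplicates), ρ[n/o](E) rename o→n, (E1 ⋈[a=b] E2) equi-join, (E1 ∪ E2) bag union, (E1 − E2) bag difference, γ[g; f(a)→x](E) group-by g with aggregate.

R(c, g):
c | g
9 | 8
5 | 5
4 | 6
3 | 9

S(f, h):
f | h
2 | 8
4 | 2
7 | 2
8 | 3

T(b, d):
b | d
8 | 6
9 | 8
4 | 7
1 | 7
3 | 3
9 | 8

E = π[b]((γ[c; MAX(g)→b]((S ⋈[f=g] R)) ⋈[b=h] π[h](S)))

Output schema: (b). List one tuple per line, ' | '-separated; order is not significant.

Stepwise |·|:
  S → 4
  R → 4
  (S ⋈[f=g] R) → 1
  γ[c; MAX(g)→b]((S ⋈[f=g] R)) → 1
  S → 4
  π[h](S) → 4
  (γ[c; MAX(g)→b]((S ⋈[f=g] R)) ⋈[b=h] π[h](S)) → 1
  π[b]((γ[c; MAX(g)→b]((S ⋈[f=g] R)) ⋈[b=h] π[h](S))) → 1

== RESULT ==
b
8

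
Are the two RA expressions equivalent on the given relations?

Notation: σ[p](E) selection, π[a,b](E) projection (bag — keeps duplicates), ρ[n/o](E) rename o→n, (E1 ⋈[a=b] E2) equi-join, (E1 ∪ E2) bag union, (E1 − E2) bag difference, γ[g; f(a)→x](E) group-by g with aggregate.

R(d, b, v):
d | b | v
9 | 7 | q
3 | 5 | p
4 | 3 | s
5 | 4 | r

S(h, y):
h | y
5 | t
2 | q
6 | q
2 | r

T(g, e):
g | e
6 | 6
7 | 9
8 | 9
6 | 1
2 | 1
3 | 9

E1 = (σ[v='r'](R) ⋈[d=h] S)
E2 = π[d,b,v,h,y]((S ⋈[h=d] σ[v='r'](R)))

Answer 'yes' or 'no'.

E1 stepwise |·|:
  R → 4
  σ[v='r'](R) → 1
  S → 4
  (σ[v='r'](R) ⋈[d=h] S) → 1
E2 stepwise |·|:
  S → 4
  R → 4
  σ[v='r'](R) → 1
  (S ⋈[h=d] σ[v='r'](R)) → 1
  π[d,b,v,h,y]((S ⋈[h=d] σ[v='r'](R))) → 1

E1 and E2 produce the same multiset:
d | b | v | h | y
5 | 4 | r | 5 | t

yes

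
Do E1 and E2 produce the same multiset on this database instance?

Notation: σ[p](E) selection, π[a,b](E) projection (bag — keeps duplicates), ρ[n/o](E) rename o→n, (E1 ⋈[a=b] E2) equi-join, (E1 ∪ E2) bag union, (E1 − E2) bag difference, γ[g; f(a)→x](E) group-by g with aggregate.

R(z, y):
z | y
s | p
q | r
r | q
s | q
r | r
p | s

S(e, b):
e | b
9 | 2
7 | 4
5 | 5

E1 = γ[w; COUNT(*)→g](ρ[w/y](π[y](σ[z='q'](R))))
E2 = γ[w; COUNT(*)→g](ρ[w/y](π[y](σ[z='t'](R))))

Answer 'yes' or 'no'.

E1 row counts bottom-up:
  R → 6
  σ[z='q'](R) → 1
  π[y](σ[z='q'](R)) → 1
  ρ[w/y](π[y](σ[z='q'](R))) → 1
  γ[w; COUNT(*)→g](ρ[w/y](π[y](σ[z='q'](R)))) → 1
E2 row counts bottom-up:
  R → 6
  σ[z='t'](R) → 0
  π[y](σ[z='t'](R)) → 0
  ρ[w/y](π[y](σ[z='t'](R))) → 0
  γ[w; COUNT(*)→g](ρ[w/y](π[y](σ[z='t'](R)))) → 0

E1 result:
w | g
r | 1
E2 result:
w | g
(0 rows)
Witness: ('r', 1) appears 1× in E1 but 0× in E2.

no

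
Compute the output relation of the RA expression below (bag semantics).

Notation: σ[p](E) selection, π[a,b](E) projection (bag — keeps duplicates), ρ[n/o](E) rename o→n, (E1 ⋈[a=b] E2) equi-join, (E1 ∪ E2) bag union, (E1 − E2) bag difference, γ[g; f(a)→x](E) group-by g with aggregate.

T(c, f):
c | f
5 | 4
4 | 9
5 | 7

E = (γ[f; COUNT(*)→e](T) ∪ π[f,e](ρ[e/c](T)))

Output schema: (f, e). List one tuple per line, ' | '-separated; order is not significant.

Subexpression sizes:
  T → 3
  γ[f; COUNT(*)→e](T) → 3
  T → 3
  ρ[e/c](T) → 3
  π[f,e](ρ[e/c](T)) → 3
  (γ[f; COUNT(*)→e](T) ∪ π[f,e](ρ[e/c](T))) → 6

== RESULT ==
f | e
4 | 1
4 | 5
7 | 1
7 | 5
9 | 1
9 | 4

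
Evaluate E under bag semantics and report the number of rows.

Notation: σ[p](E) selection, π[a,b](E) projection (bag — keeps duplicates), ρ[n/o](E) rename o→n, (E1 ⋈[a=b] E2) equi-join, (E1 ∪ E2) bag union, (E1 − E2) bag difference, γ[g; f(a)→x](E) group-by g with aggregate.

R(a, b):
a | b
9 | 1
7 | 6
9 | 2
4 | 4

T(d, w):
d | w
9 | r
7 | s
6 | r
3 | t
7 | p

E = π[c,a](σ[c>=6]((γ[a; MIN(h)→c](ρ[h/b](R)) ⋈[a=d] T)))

Row counts bottom-up:
  R → 4
  ρ[h/b](R) → 4
  γ[a; MIN(h)→c](ρ[h/b](R)) → 3
  T → 5
  (γ[a; MIN(h)→c](ρ[h/b](R)) ⋈[a=d] T) → 3
  σ[c>=6]((γ[a; MIN(h)→c](ρ[h/b](R)) ⋈[a=d] T)) → 2
  π[c,a](σ[c>=6]((γ[a; MIN(h)→c](ρ[h/b](R)) ⋈[a=d] T))) → 2

|E| = 2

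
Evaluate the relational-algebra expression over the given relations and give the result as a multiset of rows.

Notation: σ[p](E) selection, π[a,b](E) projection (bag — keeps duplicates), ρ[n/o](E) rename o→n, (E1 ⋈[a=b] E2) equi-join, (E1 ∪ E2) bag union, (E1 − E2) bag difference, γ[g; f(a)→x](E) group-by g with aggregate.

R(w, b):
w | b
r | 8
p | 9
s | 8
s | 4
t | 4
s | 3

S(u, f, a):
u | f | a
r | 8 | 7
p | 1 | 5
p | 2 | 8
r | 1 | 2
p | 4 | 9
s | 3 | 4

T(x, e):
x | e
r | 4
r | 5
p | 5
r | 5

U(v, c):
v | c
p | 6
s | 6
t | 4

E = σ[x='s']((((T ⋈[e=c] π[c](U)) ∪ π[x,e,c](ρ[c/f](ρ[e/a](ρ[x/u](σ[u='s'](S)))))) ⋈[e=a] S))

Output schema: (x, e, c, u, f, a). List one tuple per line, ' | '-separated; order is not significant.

Subexpression sizes:
  T → 4
  U → 3
  π[c](U) → 3
  (T ⋈[e=c] π[c](U)) → 1
  S → 6
  σ[u='s'](S) → 1
  ρ[x/u](σ[u='s'](S)) → 1
  ρ[e/a](ρ[x/u](σ[u='s'](S))) → 1
  ρ[c/f](ρ[e/a](ρ[x/u](σ[u='s'](S)))) → 1
  π[x,e,c](ρ[c/f](ρ[e/a](ρ[x/u](σ[u='s'](S))))) → 1
  ((T ⋈[e=c] π[c](U)) ∪ π[x,e,c](ρ[c/f](ρ[e/a](ρ[x/u](σ[u='s'](S)))))) → 2
  S → 6
  (((T ⋈[e=c] π[c](U)) ∪ π[x,e,c](ρ[c/f](ρ[e/a](ρ[x/u](σ[u='s'](S)))))) ⋈[e=a] S) → 2
  σ[x='s']((((T ⋈[e=c] π[c](U)) ∪ π[x,e,c](ρ[c/f](ρ[e/a](ρ[x/u](σ[u='s'](S)))))) ⋈[e=a] S)) → 1

== RESULT ==
x | e | c | u | f | a
s | 4 | 3 | s | 3 | 4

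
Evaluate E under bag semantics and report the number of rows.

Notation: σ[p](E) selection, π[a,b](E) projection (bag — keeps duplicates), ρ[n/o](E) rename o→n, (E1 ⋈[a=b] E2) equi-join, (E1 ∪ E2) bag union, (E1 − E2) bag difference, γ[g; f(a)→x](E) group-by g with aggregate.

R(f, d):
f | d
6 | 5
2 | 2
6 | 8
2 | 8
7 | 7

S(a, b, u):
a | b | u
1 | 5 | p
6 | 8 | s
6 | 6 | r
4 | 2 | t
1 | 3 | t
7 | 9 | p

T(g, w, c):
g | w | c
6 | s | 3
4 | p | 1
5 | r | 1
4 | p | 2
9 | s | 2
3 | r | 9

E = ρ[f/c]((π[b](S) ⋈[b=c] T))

Row counts bottom-up:
  S → 6
  π[b](S) → 6
  T → 6
  (π[b](S) ⋈[b=c] T) → 4
  ρ[f/c]((π[b](S) ⋈[b=c] T)) → 4

|E| = 4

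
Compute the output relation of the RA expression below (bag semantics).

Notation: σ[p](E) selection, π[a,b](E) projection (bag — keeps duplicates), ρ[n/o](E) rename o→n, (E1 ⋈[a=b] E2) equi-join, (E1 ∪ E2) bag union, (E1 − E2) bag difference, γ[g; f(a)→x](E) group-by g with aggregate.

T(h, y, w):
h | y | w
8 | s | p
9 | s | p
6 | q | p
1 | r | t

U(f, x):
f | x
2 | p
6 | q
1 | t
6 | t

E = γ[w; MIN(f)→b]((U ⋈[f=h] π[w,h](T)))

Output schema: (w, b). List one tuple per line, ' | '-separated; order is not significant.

Row counts bottom-up:
  U → 4
  T → 4
  π[w,h](T) → 4
  (U ⋈[f=h] π[w,h](T)) → 3
  γ[w; MIN(f)→b]((U ⋈[f=h] π[w,h](T))) → 2

== RESULT ==
w | b
p | 6
t | 1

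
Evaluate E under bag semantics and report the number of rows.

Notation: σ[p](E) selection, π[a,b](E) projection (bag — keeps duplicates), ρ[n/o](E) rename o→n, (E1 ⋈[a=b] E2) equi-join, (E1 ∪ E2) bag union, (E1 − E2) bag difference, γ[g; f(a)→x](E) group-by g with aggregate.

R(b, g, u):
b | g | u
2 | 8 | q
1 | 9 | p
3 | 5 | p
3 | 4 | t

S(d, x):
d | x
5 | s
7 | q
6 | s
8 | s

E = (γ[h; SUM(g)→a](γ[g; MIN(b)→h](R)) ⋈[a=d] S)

Row counts bottom-up:
  R → 4
  γ[g; MIN(b)→h](R) → 4
  γ[h; SUM(g)→a](γ[g; MIN(b)→h](R)) → 3
  S → 4
  (γ[h; SUM(g)→a](γ[g; MIN(b)→h](R)) ⋈[a=d] S) → 1

|E| = 1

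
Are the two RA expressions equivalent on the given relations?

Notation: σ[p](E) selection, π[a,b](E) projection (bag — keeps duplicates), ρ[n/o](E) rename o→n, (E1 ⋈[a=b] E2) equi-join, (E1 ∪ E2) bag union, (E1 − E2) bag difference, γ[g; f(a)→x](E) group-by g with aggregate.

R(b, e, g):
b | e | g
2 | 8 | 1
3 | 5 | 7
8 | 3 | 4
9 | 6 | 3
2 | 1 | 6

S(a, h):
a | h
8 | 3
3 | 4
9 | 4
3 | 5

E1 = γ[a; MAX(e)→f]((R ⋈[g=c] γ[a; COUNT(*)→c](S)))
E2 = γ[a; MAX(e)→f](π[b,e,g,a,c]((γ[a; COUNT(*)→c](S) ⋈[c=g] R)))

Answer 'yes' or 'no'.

E1 per-node cardinality:
  R → 5
  S → 4
  γ[a; COUNT(*)→c](S) → 3
  (R ⋈[g=c] γ[a; COUNT(*)→c](S)) → 2
  γ[a; MAX(e)→f]((R ⋈[g=c] γ[a; COUNT(*)→c](S))) → 2
E2 per-node cardinality:
  S → 4
  γ[a; COUNT(*)→c](S) → 3
  R → 5
  (γ[a; COUNT(*)→c](S) ⋈[c=g] R) → 2
  π[b,e,g,a,c]((γ[a; COUNT(*)→c](S) ⋈[c=g] R)) → 2
  γ[a; MAX(e)→f](π[b,e,g,a,c]((γ[a; COUNT(*)→c](S) ⋈[c=g] R))) → 2

E1 and E2 produce the same multiset:
a | f
8 | 8
9 | 8

yes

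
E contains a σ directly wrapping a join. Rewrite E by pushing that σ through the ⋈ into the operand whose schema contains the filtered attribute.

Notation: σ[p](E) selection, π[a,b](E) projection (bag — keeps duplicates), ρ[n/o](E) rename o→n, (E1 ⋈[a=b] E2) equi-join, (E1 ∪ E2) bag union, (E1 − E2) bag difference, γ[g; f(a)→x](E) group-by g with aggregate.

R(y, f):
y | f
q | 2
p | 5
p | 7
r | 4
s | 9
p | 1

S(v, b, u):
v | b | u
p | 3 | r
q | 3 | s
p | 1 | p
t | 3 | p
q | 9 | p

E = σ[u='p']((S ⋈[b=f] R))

σ filters on u, owned by the left side.
E' = (σ[u='p'](S) ⋈[b=f] R)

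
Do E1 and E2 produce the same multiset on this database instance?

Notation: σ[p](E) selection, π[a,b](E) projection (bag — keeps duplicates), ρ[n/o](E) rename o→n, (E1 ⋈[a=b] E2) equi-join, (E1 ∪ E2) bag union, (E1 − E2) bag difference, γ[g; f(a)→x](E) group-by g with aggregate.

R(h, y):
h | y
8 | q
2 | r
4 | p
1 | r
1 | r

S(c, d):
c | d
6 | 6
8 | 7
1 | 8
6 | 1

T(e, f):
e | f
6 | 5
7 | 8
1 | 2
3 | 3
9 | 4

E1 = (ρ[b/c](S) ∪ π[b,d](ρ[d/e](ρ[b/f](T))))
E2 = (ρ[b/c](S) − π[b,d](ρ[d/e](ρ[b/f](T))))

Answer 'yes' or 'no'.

E1 per-node cardinality:
  S → 4
  ρ[b/c](S) → 4
  T → 5
  ρ[b/f](T) → 5
  ρ[d/e](ρ[b/f](T)) → 5
  π[b,d](ρ[d/e](ρ[b/f](T))) → 5
  (ρ[b/c](S) ∪ π[b,d](ρ[d/e](ρ[b/f](T)))) → 9
E2 per-node cardinality:
  S → 4
  ρ[b/c](S) → 4
  T → 5
  ρ[b/f](T) → 5
  ρ[d/e](ρ[b/f](T)) → 5
  π[b,d](ρ[d/e](ρ[b/f](T))) → 5
  (ρ[b/c](S) − π[b,d](ρ[d/e](ρ[b/f](T)))) → 3

E1 result:
b | d
1 | 8
2 | 1
3 | 3
4 | 9
5 | 6
6 | 1
6 | 6
8 | 7
8 | 7
E2 result:
b | d
1 | 8
6 | 1
6 | 6
Witness: (2, 1) appears 1× in E1 but 0× in E2.

no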